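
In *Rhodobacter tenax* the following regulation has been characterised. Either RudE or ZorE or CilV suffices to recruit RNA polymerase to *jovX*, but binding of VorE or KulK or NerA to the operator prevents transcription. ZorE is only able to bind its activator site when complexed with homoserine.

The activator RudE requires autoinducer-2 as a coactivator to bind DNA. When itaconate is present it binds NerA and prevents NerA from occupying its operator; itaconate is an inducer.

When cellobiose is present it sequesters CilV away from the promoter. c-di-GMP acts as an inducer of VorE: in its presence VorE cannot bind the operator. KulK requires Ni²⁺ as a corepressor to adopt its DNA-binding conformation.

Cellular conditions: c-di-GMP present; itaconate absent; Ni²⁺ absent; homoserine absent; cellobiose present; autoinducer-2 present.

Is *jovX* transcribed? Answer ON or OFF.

OFF

Autoinducer-2 is present, so RudE is active.
c-di-GMP is present, so VorE is inactive.
Ni²⁺ is absent, so KulK is inactive.
Itaconate is absent, so NerA is active.
Homoserine is absent, so ZorE is inactive.
Cellobiose is present, so CilV is inactive.
With repressor NerA bound, *jovX* is not transcribed.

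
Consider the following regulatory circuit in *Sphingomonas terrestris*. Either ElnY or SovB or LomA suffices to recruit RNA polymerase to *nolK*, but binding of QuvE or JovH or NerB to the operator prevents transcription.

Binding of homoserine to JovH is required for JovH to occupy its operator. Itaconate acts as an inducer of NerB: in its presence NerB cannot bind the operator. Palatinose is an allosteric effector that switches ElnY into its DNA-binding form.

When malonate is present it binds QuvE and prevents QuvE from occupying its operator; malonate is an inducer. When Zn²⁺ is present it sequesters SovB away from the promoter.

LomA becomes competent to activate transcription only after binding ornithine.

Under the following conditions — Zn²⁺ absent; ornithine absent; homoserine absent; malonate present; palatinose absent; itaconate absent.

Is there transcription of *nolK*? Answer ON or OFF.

OFF

Palatinose is absent, so ElnY is inactive.
Zn²⁺ is absent, so SovB is active.
Malonate is present, so QuvE is inactive.
Ornithine is absent, so LomA is inactive.
Homoserine is absent, so JovH is inactive.
Itaconate is absent, so NerB is active.
With repressor NerB bound, *nolK* is not transcribed.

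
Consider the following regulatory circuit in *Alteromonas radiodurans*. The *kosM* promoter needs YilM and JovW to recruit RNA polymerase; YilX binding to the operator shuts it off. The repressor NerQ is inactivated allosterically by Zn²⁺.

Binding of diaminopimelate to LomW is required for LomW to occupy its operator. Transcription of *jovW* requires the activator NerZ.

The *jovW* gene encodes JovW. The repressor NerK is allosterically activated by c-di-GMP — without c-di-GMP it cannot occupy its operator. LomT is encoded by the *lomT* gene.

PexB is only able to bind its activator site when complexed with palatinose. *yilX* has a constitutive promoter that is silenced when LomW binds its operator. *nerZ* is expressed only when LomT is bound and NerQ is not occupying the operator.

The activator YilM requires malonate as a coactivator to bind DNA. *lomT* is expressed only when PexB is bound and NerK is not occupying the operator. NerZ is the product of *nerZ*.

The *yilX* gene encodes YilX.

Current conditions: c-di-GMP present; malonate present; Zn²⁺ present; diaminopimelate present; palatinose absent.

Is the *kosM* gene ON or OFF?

OFF

Malonate is present, so YilM is active.
Zn²⁺ is present, so NerQ is inactive.
c-di-GMP is present, so NerK is active.
Palatinose is absent, so PexB is inactive.
With repressor NerK bound, *lomT* is not transcribed.
So LomT is not produced.
Required activator LomT is absent, so *nerZ* is not transcribed.
So NerZ is not produced.
Required activator NerZ is absent, so *jovW* is not transcribed.
So JovW is not produced.
Diaminopimelate is present, so LomW is active.
With repressor LomW bound, *yilX* is not transcribed.
So YilX is not produced.
Required activator JovW is absent, so *kosM* is not transcribed.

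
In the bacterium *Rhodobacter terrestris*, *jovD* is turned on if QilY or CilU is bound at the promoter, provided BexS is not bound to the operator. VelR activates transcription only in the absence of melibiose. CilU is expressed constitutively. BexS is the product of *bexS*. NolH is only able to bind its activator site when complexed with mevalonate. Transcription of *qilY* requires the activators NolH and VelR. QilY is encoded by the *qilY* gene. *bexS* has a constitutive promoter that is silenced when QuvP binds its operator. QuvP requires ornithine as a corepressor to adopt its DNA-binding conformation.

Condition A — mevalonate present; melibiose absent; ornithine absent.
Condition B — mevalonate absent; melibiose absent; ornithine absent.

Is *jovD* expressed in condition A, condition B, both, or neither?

Condition A:
Mevalonate is present, so NolH is active.
Melibiose is absent, so VelR is active.
No repressor is bound and NolH and VelR are active, so *qilY* is transcribed.
So QilY is produced and active.
CilU is produced constitutively and is active.
Ornithine is absent, so QuvP is inactive.
With no repressor bound, *bexS* is transcribed.
So BexS is produced and active.
With repressor BexS bound, *jovD* is not transcribed.
→ *jovD* is OFF in A.
Condition B:
Mevalonate is absent, so NolH is inactive.
Melibiose is absent, so VelR is active.
Required activator NolH is absent, so *qilY* is not transcribed.
So QilY is not produced.
CilU is produced constitutively and is active.
Ornithine is absent, so QuvP is inactive.
With no repressor bound, *bexS* is transcribed.
So BexS is produced and active.
With repressor BexS bound, *jovD* is not transcribed.
→ *jovD* is OFF in B.

neither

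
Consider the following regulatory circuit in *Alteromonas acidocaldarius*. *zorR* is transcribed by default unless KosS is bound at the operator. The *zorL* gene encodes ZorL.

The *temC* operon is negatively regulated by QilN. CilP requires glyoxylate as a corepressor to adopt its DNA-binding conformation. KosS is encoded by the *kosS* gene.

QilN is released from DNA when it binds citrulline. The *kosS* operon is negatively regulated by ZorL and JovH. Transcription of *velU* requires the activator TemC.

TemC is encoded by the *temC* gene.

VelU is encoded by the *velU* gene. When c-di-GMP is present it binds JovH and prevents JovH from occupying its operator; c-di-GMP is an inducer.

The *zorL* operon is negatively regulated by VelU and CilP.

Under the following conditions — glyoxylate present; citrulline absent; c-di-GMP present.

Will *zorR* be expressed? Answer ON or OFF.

Citrulline is absent, so QilN is active.
With repressor QilN bound, *temC* is not transcribed.
So TemC is not produced.
Required activator TemC is absent, so *velU* is not transcribed.
So VelU is not produced.
Glyoxylate is present, so CilP is active.
With repressor CilP bound, *zorL* is not transcribed.
So ZorL is not produced.
c-di-GMP is present, so JovH is inactive.
With no repressor bound, *kosS* is transcribed.
So KosS is produced and active.
With repressor KosS bound, *zorR* is not transcribed.

OFF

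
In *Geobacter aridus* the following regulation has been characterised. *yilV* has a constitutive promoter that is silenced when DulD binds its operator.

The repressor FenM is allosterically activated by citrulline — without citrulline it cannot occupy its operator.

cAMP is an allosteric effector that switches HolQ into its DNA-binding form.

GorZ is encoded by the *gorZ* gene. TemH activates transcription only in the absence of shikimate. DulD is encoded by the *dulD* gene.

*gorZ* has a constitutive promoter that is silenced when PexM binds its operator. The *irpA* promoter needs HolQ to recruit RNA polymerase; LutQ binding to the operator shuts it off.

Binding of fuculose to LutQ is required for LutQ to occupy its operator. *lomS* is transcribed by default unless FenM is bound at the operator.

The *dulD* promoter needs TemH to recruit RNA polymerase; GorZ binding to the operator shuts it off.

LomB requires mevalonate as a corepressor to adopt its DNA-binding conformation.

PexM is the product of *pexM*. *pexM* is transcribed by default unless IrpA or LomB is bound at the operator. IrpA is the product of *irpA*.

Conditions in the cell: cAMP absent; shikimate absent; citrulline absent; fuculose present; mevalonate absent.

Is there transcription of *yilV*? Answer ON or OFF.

OFF

Fuculose is present, so LutQ is active.
cAMP is absent, so HolQ is inactive.
With repressor LutQ bound, *irpA* is not transcribed.
So IrpA is not produced.
Mevalonate is absent, so LomB is inactive.
With no repressor bound, *pexM* is transcribed.
So PexM is produced and active.
With repressor PexM bound, *gorZ* is not transcribed.
So GorZ is not produced.
Shikimate is absent, so TemH is active.
No repressor is bound and TemH is active, so *dulD* is transcribed.
So DulD is produced and active.
With repressor DulD bound, *yilV* is not transcribed.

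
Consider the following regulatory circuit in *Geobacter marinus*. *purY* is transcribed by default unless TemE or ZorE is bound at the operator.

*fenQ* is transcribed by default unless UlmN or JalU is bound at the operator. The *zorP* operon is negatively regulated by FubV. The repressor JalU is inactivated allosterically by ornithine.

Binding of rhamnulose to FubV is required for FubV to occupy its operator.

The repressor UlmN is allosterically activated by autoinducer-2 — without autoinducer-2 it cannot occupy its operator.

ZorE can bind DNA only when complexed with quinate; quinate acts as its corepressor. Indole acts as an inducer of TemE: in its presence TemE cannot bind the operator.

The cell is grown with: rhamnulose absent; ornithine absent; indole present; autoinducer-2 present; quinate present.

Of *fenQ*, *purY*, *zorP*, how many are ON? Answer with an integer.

1

Autoinducer-2 is present, so UlmN is active.
Ornithine is absent, so JalU is active.
With repressor UlmN bound, *fenQ* is not transcribed.
→ *fenQ* is OFF.
Indole is present, so TemE is inactive.
Quinate is present, so ZorE is active.
With repressor ZorE bound, *purY* is not transcribed.
→ *purY* is OFF.
Rhamnulose is absent, so FubV is inactive.
With no repressor bound, *zorP* is transcribed.
→ *zorP* is ON.
1 of the 3 genes is transcribed.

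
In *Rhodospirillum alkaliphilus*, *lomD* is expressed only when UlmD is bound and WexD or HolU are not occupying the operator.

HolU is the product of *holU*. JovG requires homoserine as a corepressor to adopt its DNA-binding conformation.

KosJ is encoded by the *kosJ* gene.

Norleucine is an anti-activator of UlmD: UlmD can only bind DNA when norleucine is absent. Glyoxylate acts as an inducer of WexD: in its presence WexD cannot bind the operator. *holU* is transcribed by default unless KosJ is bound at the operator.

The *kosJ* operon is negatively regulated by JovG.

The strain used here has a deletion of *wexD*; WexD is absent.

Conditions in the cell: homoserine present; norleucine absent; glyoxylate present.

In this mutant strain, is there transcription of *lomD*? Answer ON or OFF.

OFF

WexD is non-functional in this strain, so it has no effect.
Norleucine is absent, so UlmD is active.
Homoserine is present, so JovG is active.
With repressor JovG bound, *kosJ* is not transcribed.
So KosJ is not produced.
With no repressor bound, *holU* is transcribed.
So HolU is produced and active.
With repressor HolU bound, *lomD* is not transcribed.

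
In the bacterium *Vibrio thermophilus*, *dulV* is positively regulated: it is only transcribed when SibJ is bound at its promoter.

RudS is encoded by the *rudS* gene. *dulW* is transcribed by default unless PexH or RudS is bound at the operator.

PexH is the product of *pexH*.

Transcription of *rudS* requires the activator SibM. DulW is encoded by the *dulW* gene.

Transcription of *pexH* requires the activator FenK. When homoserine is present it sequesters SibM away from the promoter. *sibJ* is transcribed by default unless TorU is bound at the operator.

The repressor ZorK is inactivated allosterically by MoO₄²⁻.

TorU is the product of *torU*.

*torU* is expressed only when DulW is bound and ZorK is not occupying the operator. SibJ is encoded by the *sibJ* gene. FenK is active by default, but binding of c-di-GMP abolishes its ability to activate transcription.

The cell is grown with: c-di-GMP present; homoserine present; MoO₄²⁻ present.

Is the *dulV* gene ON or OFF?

c-di-GMP is present, so FenK is inactive.
Required activator FenK is absent, so *pexH* is not transcribed.
So PexH is not produced.
Homoserine is present, so SibM is inactive.
Required activator SibM is absent, so *rudS* is not transcribed.
So RudS is not produced.
With no repressor bound, *dulW* is transcribed.
So DulW is produced and active.
MoO₄²⁻ is present, so ZorK is inactive.
No repressor is bound and DulW is active, so *torU* is transcribed.
So TorU is produced and active.
With repressor TorU bound, *sibJ* is not transcribed.
So SibJ is not produced.
Required activator SibJ is absent, so *dulV* is not transcribed.

OFF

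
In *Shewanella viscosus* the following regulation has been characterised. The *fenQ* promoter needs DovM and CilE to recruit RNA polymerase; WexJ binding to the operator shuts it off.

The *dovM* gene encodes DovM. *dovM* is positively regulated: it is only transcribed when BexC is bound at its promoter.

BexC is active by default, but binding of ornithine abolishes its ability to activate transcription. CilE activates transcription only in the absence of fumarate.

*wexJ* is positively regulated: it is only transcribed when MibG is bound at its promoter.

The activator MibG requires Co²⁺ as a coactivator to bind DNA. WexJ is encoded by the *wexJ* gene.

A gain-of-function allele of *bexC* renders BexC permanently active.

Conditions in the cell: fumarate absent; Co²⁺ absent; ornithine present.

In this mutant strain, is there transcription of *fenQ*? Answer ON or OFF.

ON

BexC is constitutively active in this strain.
No repressor is bound and BexC is active, so *dovM* is transcribed.
So DovM is produced and active.
Co²⁺ is absent, so MibG is inactive.
Required activator MibG is absent, so *wexJ* is not transcribed.
So WexJ is not produced.
Fumarate is absent, so CilE is active.
No repressor is bound and DovM and CilE are active, so *fenQ* is transcribed.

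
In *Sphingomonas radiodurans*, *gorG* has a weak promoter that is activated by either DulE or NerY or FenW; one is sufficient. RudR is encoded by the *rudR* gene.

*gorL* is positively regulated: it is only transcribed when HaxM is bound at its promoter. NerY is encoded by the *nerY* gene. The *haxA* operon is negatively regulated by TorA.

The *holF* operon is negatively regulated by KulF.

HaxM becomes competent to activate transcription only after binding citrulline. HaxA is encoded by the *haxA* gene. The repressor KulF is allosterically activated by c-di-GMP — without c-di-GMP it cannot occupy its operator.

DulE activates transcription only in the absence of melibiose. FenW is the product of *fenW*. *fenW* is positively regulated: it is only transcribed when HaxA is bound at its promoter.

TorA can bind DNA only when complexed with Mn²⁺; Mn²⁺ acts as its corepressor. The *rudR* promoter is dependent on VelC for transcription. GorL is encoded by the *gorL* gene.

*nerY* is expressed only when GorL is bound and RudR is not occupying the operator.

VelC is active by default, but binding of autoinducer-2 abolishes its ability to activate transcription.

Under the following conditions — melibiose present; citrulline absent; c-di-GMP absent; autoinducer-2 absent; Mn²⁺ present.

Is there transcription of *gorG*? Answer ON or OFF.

OFF

Melibiose is present, so DulE is inactive.
Autoinducer-2 is absent, so VelC is active.
No repressor is bound and VelC is active, so *rudR* is transcribed.
So RudR is produced and active.
Citrulline is absent, so HaxM is inactive.
Required activator HaxM is absent, so *gorL* is not transcribed.
So GorL is not produced.
With repressor RudR bound, *nerY* is not transcribed.
So NerY is not produced.
Mn²⁺ is present, so TorA is active.
With repressor TorA bound, *haxA* is not transcribed.
So HaxA is not produced.
Required activator HaxA is absent, so *fenW* is not transcribed.
So FenW is not produced.
No activator is available at the *gorG* promoter, so *gorG* is not transcribed.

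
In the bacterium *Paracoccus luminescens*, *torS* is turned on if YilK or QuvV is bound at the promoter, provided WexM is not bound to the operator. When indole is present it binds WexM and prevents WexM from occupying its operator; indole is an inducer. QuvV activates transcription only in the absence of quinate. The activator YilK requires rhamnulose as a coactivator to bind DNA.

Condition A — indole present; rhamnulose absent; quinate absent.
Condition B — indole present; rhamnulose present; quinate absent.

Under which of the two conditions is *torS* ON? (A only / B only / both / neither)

Condition A:
Indole is present, so WexM is inactive.
Rhamnulose is absent, so YilK is inactive.
Quinate is absent, so QuvV is active.
Activator QuvV is present, so *torS* is transcribed.
→ *torS* is ON in A.
Condition B:
Indole is present, so WexM is inactive.
Rhamnulose is present, so YilK is active.
Quinate is absent, so QuvV is active.
Activator YilK is present, so *torS* is transcribed.
→ *torS* is ON in B.

both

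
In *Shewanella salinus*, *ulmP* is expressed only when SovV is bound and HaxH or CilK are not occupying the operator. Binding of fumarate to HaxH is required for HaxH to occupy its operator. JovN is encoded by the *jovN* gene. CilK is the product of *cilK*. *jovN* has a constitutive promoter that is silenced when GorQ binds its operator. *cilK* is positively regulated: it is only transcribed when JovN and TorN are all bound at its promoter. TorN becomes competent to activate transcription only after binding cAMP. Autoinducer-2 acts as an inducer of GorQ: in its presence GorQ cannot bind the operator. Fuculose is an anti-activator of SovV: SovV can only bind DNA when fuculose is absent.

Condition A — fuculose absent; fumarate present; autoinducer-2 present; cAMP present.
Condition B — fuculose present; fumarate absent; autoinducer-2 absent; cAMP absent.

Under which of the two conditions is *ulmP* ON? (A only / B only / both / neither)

Condition A:
Fuculose is absent, so SovV is active.
Fumarate is present, so HaxH is active.
Autoinducer-2 is present, so GorQ is inactive.
With no repressor bound, *jovN* is transcribed.
So JovN is produced and active.
cAMP is present, so TorN is active.
No repressor is bound and JovN and TorN are active, so *cilK* is transcribed.
So CilK is produced and active.
With repressor HaxH bound, *ulmP* is not transcribed.
→ *ulmP* is OFF in A.
Condition B:
Fuculose is present, so SovV is inactive.
Fumarate is absent, so HaxH is inactive.
Autoinducer-2 is absent, so GorQ is active.
With repressor GorQ bound, *jovN* is not transcribed.
So JovN is not produced.
cAMP is absent, so TorN is inactive.
Required activator JovN is absent, so *cilK* is not transcribed.
So CilK is not produced.
Required activator SovV is absent, so *ulmP* is not transcribed.
→ *ulmP* is OFF in B.

neither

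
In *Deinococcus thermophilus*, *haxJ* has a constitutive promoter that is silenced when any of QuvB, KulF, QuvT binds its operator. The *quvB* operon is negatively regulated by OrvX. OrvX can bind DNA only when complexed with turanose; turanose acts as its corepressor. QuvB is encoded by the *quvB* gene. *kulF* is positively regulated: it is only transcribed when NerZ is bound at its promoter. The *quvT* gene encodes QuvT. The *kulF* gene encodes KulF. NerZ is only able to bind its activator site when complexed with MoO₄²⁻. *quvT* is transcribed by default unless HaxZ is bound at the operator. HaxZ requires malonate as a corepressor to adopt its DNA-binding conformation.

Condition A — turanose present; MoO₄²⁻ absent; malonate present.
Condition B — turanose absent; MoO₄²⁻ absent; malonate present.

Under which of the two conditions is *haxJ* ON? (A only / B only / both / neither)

A only

Condition A:
Turanose is present, so OrvX is active.
With repressor OrvX bound, *quvB* is not transcribed.
So QuvB is not produced.
MoO₄²⁻ is absent, so NerZ is inactive.
Required activator NerZ is absent, so *kulF* is not transcribed.
So KulF is not produced.
Malonate is present, so HaxZ is active.
With repressor HaxZ bound, *quvT* is not transcribed.
So QuvT is not produced.
With no repressor bound, *haxJ* is transcribed.
→ *haxJ* is ON in A.
Condition B:
Turanose is absent, so OrvX is inactive.
With no repressor bound, *quvB* is transcribed.
So QuvB is produced and active.
MoO₄²⁻ is absent, so NerZ is inactive.
Required activator NerZ is absent, so *kulF* is not transcribed.
So KulF is not produced.
Malonate is present, so HaxZ is active.
With repressor HaxZ bound, *quvT* is not transcribed.
So QuvT is not produced.
With repressor QuvB bound, *haxJ* is not transcribed.
→ *haxJ* is OFF in B.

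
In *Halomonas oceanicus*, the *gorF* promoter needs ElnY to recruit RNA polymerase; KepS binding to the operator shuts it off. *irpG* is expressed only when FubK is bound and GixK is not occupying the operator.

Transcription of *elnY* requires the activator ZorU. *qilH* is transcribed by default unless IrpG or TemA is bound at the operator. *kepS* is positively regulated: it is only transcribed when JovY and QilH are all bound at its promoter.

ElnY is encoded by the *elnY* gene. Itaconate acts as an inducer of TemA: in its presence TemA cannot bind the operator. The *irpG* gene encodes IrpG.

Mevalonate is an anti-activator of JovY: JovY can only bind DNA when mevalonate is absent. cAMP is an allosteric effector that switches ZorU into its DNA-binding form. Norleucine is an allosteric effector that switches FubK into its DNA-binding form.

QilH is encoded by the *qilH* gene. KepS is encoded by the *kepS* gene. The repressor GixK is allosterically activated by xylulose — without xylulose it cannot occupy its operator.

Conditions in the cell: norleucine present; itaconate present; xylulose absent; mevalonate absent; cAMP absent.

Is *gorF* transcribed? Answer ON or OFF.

OFF

Mevalonate is absent, so JovY is active.
Norleucine is present, so FubK is active.
Xylulose is absent, so GixK is inactive.
No repressor is bound and FubK is active, so *irpG* is transcribed.
So IrpG is produced and active.
Itaconate is present, so TemA is inactive.
With repressor IrpG bound, *qilH* is not transcribed.
So QilH is not produced.
Required activator QilH is absent, so *kepS* is not transcribed.
So KepS is not produced.
cAMP is absent, so ZorU is inactive.
Required activator ZorU is absent, so *elnY* is not transcribed.
So ElnY is not produced.
Required activator ElnY is absent, so *gorF* is not transcribed.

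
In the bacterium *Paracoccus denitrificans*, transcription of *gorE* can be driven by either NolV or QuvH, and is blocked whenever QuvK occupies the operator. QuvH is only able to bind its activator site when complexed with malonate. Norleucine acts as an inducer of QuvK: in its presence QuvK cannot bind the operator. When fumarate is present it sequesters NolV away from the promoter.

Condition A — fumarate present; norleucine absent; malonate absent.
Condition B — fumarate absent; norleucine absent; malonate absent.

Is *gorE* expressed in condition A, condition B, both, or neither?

Condition A:
Fumarate is present, so NolV is inactive.
Norleucine is absent, so QuvK is active.
Malonate is absent, so QuvH is inactive.
With repressor QuvK bound, *gorE* is not transcribed.
→ *gorE* is OFF in A.
Condition B:
Fumarate is absent, so NolV is active.
Norleucine is absent, so QuvK is active.
Malonate is absent, so QuvH is inactive.
With repressor QuvK bound, *gorE* is not transcribed.
→ *gorE* is OFF in B.

neither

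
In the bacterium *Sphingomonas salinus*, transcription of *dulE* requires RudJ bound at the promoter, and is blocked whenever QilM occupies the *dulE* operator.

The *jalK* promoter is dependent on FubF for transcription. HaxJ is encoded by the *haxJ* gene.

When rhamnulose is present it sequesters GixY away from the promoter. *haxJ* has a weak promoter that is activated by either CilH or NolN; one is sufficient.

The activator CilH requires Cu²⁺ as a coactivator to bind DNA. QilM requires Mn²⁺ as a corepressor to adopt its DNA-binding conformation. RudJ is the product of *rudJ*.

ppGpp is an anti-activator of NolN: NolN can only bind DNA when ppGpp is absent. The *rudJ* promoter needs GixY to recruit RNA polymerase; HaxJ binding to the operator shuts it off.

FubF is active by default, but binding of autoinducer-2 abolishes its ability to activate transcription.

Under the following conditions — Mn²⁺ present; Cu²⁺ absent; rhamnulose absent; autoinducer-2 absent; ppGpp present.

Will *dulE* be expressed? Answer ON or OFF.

OFF

Cu²⁺ is absent, so CilH is inactive.
ppGpp is present, so NolN is inactive.
No activator is available at the *haxJ* promoter, so *haxJ* is not transcribed.
So HaxJ is not produced.
Rhamnulose is absent, so GixY is active.
No repressor is bound and GixY is active, so *rudJ* is transcribed.
So RudJ is produced and active.
Mn²⁺ is present, so QilM is active.
With repressor QilM bound, *dulE* is not transcribed.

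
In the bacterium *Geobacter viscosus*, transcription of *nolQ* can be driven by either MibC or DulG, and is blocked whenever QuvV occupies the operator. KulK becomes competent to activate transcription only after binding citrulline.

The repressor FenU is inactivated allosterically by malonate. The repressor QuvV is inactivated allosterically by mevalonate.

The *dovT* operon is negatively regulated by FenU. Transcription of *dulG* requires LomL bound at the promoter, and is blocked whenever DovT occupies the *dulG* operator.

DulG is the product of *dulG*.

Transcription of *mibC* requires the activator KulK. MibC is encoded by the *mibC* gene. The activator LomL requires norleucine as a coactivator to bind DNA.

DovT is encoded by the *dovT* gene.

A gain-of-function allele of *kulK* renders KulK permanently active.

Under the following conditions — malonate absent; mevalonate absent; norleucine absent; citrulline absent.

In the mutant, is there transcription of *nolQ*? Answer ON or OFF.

OFF

KulK is constitutively active in this strain.
No repressor is bound and KulK is active, so *mibC* is transcribed.
So MibC is produced and active.
Malonate is absent, so FenU is active.
With repressor FenU bound, *dovT* is not transcribed.
So DovT is not produced.
Norleucine is absent, so LomL is inactive.
Required activator LomL is absent, so *dulG* is not transcribed.
So DulG is not produced.
Mevalonate is absent, so QuvV is active.
With repressor QuvV bound, *nolQ* is not transcribed.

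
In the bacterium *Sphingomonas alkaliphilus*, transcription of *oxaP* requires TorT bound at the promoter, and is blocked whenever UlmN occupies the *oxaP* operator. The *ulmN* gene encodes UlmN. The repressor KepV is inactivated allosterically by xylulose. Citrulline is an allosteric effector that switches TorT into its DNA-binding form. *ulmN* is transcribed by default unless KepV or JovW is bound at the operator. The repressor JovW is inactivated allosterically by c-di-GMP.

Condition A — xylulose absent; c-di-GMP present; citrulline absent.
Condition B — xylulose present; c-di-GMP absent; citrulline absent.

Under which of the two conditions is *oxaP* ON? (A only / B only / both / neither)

Condition A:
Xylulose is absent, so KepV is active.
c-di-GMP is present, so JovW is inactive.
With repressor KepV bound, *ulmN* is not transcribed.
So UlmN is not produced.
Citrulline is absent, so TorT is inactive.
Required activator TorT is absent, so *oxaP* is not transcribed.
→ *oxaP* is OFF in A.
Condition B:
Xylulose is present, so KepV is inactive.
c-di-GMP is absent, so JovW is active.
With repressor JovW bound, *ulmN* is not transcribed.
So UlmN is not produced.
Citrulline is absent, so TorT is inactive.
Required activator TorT is absent, so *oxaP* is not transcribed.
→ *oxaP* is OFF in B.

neither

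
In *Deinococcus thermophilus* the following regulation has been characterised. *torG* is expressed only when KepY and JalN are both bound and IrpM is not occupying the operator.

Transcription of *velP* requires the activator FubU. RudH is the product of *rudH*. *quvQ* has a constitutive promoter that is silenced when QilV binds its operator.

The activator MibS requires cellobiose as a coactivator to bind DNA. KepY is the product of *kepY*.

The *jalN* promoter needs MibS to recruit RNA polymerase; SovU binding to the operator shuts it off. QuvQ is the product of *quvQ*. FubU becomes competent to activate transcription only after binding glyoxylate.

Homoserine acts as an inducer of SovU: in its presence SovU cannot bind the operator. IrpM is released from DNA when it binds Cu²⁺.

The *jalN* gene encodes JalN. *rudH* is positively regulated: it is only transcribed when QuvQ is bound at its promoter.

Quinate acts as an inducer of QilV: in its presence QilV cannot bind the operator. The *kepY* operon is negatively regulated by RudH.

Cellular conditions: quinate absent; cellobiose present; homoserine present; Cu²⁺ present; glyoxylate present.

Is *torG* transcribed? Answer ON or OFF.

ON

Quinate is absent, so QilV is active.
With repressor QilV bound, *quvQ* is not transcribed.
So QuvQ is not produced.
Required activator QuvQ is absent, so *rudH* is not transcribed.
So RudH is not produced.
With no repressor bound, *kepY* is transcribed.
So KepY is produced and active.
Homoserine is present, so SovU is inactive.
Cellobiose is present, so MibS is active.
No repressor is bound and MibS is active, so *jalN* is transcribed.
So JalN is produced and active.
Cu²⁺ is present, so IrpM is inactive.
No repressor is bound and KepY and JalN are active, so *torG* is transcribed.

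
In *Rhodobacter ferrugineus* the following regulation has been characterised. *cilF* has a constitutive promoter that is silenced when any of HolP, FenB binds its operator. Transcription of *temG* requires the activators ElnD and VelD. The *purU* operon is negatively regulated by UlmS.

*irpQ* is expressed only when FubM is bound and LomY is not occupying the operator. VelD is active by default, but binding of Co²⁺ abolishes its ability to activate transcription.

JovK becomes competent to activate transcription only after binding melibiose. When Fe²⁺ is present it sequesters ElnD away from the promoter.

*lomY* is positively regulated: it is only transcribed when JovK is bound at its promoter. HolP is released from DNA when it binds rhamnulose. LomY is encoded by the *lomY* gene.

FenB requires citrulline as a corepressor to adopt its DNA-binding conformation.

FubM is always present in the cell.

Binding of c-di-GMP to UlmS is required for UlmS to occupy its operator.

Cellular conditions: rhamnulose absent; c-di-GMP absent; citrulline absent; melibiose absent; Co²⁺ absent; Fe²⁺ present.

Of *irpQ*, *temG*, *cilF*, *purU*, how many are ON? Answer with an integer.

2

Melibiose is absent, so JovK is inactive.
Required activator JovK is absent, so *lomY* is not transcribed.
So LomY is not produced.
FubM is produced constitutively and is active.
No repressor is bound and FubM is active, so *irpQ* is transcribed.
→ *irpQ* is ON.
Fe²⁺ is present, so ElnD is inactive.
Co²⁺ is absent, so VelD is active.
Required activator ElnD is absent, so *temG* is not transcribed.
→ *temG* is OFF.
Rhamnulose is absent, so HolP is active.
Citrulline is absent, so FenB is inactive.
With repressor HolP bound, *cilF* is not transcribed.
→ *cilF* is OFF.
c-di-GMP is absent, so UlmS is inactive.
With no repressor bound, *purU* is transcribed.
→ *purU* is ON.
2 of the 4 genes are transcribed.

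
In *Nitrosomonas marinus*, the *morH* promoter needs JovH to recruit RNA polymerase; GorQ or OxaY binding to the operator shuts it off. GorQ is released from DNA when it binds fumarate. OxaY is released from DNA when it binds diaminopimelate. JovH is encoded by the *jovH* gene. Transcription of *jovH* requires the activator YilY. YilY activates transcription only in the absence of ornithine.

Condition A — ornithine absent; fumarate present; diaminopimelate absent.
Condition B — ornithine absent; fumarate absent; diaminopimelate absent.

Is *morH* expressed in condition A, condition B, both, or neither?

neither

Condition A:
Ornithine is absent, so YilY is active.
No repressor is bound and YilY is active, so *jovH* is transcribed.
So JovH is produced and active.
Fumarate is present, so GorQ is inactive.
Diaminopimelate is absent, so OxaY is active.
With repressor OxaY bound, *morH* is not transcribed.
→ *morH* is OFF in A.
Condition B:
Ornithine is absent, so YilY is active.
No repressor is bound and YilY is active, so *jovH* is transcribed.
So JovH is produced and active.
Fumarate is absent, so GorQ is active.
Diaminopimelate is absent, so OxaY is active.
With repressor GorQ bound, *morH* is not transcribed.
→ *morH* is OFF in B.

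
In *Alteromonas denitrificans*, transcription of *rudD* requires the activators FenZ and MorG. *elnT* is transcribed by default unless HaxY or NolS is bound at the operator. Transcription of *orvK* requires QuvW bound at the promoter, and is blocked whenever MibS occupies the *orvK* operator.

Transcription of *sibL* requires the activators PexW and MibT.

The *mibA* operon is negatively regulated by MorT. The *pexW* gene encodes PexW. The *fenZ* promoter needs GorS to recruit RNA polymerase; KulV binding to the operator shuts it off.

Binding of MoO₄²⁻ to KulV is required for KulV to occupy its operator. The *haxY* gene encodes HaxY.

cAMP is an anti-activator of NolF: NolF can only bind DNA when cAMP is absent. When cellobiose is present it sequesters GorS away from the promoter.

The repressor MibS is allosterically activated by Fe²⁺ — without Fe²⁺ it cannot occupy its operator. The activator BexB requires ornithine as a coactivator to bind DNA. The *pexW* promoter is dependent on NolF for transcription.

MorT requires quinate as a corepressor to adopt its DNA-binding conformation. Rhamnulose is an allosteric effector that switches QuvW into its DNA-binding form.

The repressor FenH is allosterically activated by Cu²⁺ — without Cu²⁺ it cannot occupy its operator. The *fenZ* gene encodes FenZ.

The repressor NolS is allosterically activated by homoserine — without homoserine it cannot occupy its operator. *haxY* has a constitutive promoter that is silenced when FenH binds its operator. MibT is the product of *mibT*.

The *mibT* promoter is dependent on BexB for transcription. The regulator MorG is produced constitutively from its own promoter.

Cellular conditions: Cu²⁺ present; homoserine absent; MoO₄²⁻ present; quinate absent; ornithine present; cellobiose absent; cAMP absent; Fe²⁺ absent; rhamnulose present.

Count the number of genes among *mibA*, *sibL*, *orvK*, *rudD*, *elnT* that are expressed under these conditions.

Quinate is absent, so MorT is inactive.
With no repressor bound, *mibA* is transcribed.
→ *mibA* is ON.
cAMP is absent, so NolF is active.
No repressor is bound and NolF is active, so *pexW* is transcribed.
So PexW is produced and active.
Ornithine is present, so BexB is active.
No repressor is bound and BexB is active, so *mibT* is transcribed.
So MibT is produced and active.
No repressor is bound and PexW and MibT are active, so *sibL* is transcribed.
→ *sibL* is ON.
Fe²⁺ is absent, so MibS is inactive.
Rhamnulose is present, so QuvW is active.
No repressor is bound and QuvW is active, so *orvK* is transcribed.
→ *orvK* is ON.
Cellobiose is absent, so GorS is active.
MoO₄²⁻ is present, so KulV is active.
With repressor KulV bound, *fenZ* is not transcribed.
So FenZ is not produced.
MorG is produced constitutively and is active.
Required activator FenZ is absent, so *rudD* is not transcribed.
→ *rudD* is OFF.
Cu²⁺ is present, so FenH is active.
With repressor FenH bound, *haxY* is not transcribed.
So HaxY is not produced.
Homoserine is absent, so NolS is inactive.
With no repressor bound, *elnT* is transcribed.
→ *elnT* is ON.
4 of the 5 genes are transcribed.

4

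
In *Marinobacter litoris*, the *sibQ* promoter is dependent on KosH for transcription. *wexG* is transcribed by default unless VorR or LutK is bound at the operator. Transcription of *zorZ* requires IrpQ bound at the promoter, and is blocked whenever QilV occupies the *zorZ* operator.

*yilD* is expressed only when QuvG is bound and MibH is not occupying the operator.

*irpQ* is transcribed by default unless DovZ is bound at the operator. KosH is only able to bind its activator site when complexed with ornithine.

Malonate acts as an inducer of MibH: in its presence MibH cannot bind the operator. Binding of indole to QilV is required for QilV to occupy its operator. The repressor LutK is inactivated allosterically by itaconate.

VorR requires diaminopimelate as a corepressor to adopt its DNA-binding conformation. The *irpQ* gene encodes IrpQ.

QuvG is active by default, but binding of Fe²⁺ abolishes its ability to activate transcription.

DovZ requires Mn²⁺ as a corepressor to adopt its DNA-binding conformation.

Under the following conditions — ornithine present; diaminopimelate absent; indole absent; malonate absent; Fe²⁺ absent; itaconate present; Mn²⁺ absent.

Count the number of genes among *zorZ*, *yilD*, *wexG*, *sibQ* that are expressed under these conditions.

Mn²⁺ is absent, so DovZ is inactive.
With no repressor bound, *irpQ* is transcribed.
So IrpQ is produced and active.
Indole is absent, so QilV is inactive.
No repressor is bound and IrpQ is active, so *zorZ* is transcribed.
→ *zorZ* is ON.
Malonate is absent, so MibH is active.
Fe²⁺ is absent, so QuvG is active.
With repressor MibH bound, *yilD* is not transcribed.
→ *yilD* is OFF.
Diaminopimelate is absent, so VorR is inactive.
Itaconate is present, so LutK is inactive.
With no repressor bound, *wexG* is transcribed.
→ *wexG* is ON.
Ornithine is present, so KosH is active.
No repressor is bound and KosH is active, so *sibQ* is transcribed.
→ *sibQ* is ON.
3 of the 4 genes are transcribed.

3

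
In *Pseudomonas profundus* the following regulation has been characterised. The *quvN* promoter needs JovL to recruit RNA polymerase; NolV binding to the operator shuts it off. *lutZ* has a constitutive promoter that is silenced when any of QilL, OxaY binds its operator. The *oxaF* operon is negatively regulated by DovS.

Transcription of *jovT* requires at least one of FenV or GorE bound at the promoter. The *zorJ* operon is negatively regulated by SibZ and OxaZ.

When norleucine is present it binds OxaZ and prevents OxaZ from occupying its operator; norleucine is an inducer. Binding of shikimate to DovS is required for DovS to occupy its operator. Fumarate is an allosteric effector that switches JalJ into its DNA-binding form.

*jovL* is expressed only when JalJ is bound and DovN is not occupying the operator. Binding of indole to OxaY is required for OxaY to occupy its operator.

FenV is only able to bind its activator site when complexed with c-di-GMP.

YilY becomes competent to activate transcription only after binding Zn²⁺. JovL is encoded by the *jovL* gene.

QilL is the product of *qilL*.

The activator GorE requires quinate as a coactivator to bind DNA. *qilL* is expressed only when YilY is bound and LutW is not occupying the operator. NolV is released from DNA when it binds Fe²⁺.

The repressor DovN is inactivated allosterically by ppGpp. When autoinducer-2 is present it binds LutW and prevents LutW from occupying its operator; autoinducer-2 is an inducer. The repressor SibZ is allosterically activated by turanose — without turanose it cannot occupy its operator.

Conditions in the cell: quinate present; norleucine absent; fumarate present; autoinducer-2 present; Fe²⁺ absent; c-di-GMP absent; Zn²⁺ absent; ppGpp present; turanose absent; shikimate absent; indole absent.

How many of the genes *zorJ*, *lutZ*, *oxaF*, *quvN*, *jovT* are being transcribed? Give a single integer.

Turanose is absent, so SibZ is inactive.
Norleucine is absent, so OxaZ is active.
With repressor OxaZ bound, *zorJ* is not transcribed.
→ *zorJ* is OFF.
Autoinducer-2 is present, so LutW is inactive.
Zn²⁺ is absent, so YilY is inactive.
Required activator YilY is absent, so *qilL* is not transcribed.
So QilL is not produced.
Indole is absent, so OxaY is inactive.
With no repressor bound, *lutZ* is transcribed.
→ *lutZ* is ON.
Shikimate is absent, so DovS is inactive.
With no repressor bound, *oxaF* is transcribed.
→ *oxaF* is ON.
Fumarate is present, so JalJ is active.
ppGpp is present, so DovN is inactive.
No repressor is bound and JalJ is active, so *jovL* is transcribed.
So JovL is produced and active.
Fe²⁺ is absent, so NolV is active.
With repressor NolV bound, *quvN* is not transcribed.
→ *quvN* is OFF.
c-di-GMP is absent, so FenV is inactive.
Quinate is present, so GorE is active.
Activator GorE is present, so *jovT* is transcribed.
→ *jovT* is ON.
3 of the 5 genes are transcribed.

3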